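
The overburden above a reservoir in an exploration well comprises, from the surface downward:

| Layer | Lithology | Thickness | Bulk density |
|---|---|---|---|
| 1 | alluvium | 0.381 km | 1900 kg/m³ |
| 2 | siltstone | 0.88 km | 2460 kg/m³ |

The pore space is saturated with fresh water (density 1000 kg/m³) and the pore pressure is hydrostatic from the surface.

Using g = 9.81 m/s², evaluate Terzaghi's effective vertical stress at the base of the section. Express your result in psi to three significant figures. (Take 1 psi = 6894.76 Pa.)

2320 psi

Overburden (lithostatic) stress σ_v:
alluvium: 1900 kg/m³ × 9.81 m/s² × 381 m = 7.101×10^6 Pa = 7.101 MPa
siltstone: 2460 kg/m³ × 9.81 m/s² × 880 m = 2.124×10^7 Pa = 21.24 MPa
Total = 7.101 + 21.24 = 28.338 MPa
Pore pressure P_p = 1000 kg/m³ × 9.81 m/s² × 1261 m = 1.237×10^7 Pa = 12.37 MPa
Effective stress σ' = σ_v − P_p = 28.34 − 12.37 = 15.968 MPa = 2315.9 psi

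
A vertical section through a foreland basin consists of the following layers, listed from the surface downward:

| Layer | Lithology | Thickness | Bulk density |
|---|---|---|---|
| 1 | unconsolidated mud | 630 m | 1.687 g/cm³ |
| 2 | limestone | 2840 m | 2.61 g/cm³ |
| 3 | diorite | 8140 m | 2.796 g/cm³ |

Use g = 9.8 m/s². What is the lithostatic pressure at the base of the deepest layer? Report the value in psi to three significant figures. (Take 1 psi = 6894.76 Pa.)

unconsolidated mud: 1687 kg/m³ × 9.8 m/s² × 630 m = 1.042×10^7 Pa = 1511 psi
limestone: 2610 kg/m³ × 9.8 m/s² × 2840 m = 7.264×10^7 Pa = 10536 psi
diorite: 2796 kg/m³ × 9.8 m/s² × 8140 m = 2.230×10^8 Pa = 32350 psi
Total = 1511 + 10536 + 32350 = 44396 psi

44400 psi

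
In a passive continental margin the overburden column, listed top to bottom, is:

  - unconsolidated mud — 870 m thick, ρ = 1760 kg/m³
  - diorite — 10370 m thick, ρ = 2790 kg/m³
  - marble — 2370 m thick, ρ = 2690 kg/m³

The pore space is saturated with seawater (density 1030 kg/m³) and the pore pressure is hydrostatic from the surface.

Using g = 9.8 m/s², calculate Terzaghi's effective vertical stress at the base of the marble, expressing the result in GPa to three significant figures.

0.224 GPa

Overburden (lithostatic) stress σ_v:
unconsolidated mud: 1760 kg/m³ × 9.8 m/s² × 870 m = 1.501×10^7 Pa = 15.01 MPa
diorite: 2790 kg/m³ × 9.8 m/s² × 10370 m = 2.835×10^8 Pa = 283.5 MPa
marble: 2690 kg/m³ × 9.8 m/s² × 2370 m = 6.248×10^7 Pa = 62.48 MPa
Total = 15.01 + 283.5 + 62.48 = 361.02 MPa
Pore pressure P_p = 1030 kg/m³ × 9.8 m/s² × 13610 m = 1.374×10^8 Pa = 137.4 MPa
Effective stress σ' = σ_v − P_p = 361.0 − 137.4 = 223.64 MPa = 0.22364 GPa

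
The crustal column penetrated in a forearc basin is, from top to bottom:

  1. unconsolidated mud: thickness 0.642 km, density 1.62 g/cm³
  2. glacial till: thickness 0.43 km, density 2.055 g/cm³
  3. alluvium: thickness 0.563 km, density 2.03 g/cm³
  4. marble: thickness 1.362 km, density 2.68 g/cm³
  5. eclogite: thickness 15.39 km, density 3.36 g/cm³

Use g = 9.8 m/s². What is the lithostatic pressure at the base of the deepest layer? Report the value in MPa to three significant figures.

573 MPa

unconsolidated mud: 1620 kg/m³ × 9.8 m/s² × 642 m = 1.019×10^7 Pa = 10.19 MPa
glacial till: 2055 kg/m³ × 9.8 m/s² × 430 m = 8.660×10^6 Pa = 8.660 MPa
alluvium: 2030 kg/m³ × 9.8 m/s² × 563 m = 1.120×10^7 Pa = 11.20 MPa
marble: 2680 kg/m³ × 9.8 m/s² × 1362 m = 3.577×10^7 Pa = 35.77 MPa
eclogite: 3360 kg/m³ × 9.8 m/s² × 15390 m = 5.068×10^8 Pa = 506.8 MPa
Total = 10.19 + 8.660 + 11.20 + 35.77 + 506.8 = 572.59 MPa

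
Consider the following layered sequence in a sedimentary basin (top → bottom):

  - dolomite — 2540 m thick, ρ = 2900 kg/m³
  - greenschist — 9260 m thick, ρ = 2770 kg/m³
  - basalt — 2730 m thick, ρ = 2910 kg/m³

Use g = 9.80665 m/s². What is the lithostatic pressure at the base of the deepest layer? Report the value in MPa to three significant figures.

dolomite: 2900 kg/m³ × 9.80665 m/s² × 2540 m = 7.224×10^7 Pa = 72.24 MPa
greenschist: 2770 kg/m³ × 9.80665 m/s² × 9260 m = 2.515×10^8 Pa = 251.5 MPa
basalt: 2910 kg/m³ × 9.80665 m/s² × 2730 m = 7.791×10^7 Pa = 77.91 MPa
Total = 72.24 + 251.5 + 77.91 = 401.69 MPa

402 MPa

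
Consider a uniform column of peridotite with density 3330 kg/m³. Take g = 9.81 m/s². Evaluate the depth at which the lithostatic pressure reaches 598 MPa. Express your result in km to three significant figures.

h = P/(ρg) = 598 MPa / (3330 kg/m³ × 9.81 m/s²) = 5.980×10^8 Pa / 32667 Pa/m = 18306 m
= 18.306 km

18.3 km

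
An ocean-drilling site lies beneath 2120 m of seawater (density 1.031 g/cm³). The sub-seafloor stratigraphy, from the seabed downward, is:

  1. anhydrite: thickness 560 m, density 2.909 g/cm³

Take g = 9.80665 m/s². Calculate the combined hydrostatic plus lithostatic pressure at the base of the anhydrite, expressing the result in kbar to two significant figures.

0.37 kbar

seawater: 1031 kg/m³ × 9.80665 m/s² × 2120 m = 2.143×10^7 Pa = 0.2143 kbar
anhydrite: 2909 kg/m³ × 9.80665 m/s² × 560 m = 1.598×10^7 Pa = 0.1598 kbar
Total = 0.2143 + 0.1598 = 0.37410 kbar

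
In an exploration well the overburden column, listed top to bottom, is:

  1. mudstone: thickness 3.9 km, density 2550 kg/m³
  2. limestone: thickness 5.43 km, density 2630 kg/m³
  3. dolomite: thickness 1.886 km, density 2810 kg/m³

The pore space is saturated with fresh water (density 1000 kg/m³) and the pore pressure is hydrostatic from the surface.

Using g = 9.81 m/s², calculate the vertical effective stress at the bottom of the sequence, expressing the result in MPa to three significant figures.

Overburden (lithostatic) stress σ_v:
mudstone: 2550 kg/m³ × 9.81 m/s² × 3900 m = 9.756×10^7 Pa = 97.56 MPa
limestone: 2630 kg/m³ × 9.81 m/s² × 5430 m = 1.401×10^8 Pa = 140.1 MPa
dolomite: 2810 kg/m³ × 9.81 m/s² × 1886 m = 5.199×10^7 Pa = 51.99 MPa
Total = 97.56 + 140.1 + 51.99 = 289.65 MPa
Pore pressure P_p = 1000 kg/m³ × 9.81 m/s² × 11216 m = 1.100×10^8 Pa = 110.0 MPa
Effective stress σ' = σ_v − P_p = 289.6 − 110.0 = 179.62 MPa

180 MPa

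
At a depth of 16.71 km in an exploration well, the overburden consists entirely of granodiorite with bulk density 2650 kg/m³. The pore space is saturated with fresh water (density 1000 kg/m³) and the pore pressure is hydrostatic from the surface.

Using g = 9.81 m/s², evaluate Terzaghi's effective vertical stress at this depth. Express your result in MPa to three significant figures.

Overburden (lithostatic) stress σ_v:
granodiorite: 2650 kg/m³ × 9.81 m/s² × 16710 m = 4.344×10^8 Pa = 434.4 MPa
Pore pressure P_p = 1000 kg/m³ × 9.81 m/s² × 16710 m = 1.639×10^8 Pa = 163.9 MPa
Effective stress σ' = σ_v − P_p = 434.4 − 163.9 = 270.48 MPa

270 MPa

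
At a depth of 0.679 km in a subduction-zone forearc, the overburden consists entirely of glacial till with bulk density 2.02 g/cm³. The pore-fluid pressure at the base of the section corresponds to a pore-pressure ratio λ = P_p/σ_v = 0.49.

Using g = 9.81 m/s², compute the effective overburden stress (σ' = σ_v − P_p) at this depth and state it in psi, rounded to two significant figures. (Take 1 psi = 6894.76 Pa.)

1000 psi

Overburden (lithostatic) stress σ_v:
glacial till: 2020 kg/m³ × 9.81 m/s² × 679 m = 1.346×10^7 Pa = 13.46 MPa
Pore pressure P_p = λ·σ_v = 0.49 × 13.46 MPa = 6.593 MPa
Effective stress σ' = σ_v − P_p = 13.46 − 6.593 = 6.8622 MPa = 995.27 psi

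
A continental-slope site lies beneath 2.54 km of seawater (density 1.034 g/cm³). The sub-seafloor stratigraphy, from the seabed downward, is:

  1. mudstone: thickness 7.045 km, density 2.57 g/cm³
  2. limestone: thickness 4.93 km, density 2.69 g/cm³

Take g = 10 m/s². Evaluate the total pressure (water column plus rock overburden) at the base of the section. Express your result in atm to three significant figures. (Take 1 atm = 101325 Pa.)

3350 atm

seawater: 1034 kg/m³ × 10 m/s² × 2540 m = 2.626×10^7 Pa = 259.2 atm
mudstone: 2570 kg/m³ × 10 m/s² × 7045 m = 1.811×10^8 Pa = 1787 atm
limestone: 2690 kg/m³ × 10 m/s² × 4930 m = 1.326×10^8 Pa = 1309 atm
Total = 259.2 + 1787 + 1309 = 3354.9 atm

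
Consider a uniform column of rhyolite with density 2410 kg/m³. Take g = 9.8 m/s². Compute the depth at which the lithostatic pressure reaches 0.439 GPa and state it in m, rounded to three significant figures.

18600 m

h = P/(ρg) = 0.439 GPa / (2410 kg/m³ × 9.8 m/s²) = 4.390×10^8 Pa / 23618 Pa/m = 18588 m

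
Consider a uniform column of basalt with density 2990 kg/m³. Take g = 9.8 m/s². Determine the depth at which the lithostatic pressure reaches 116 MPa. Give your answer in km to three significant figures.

h = P/(ρg) = 116 MPa / (2990 kg/m³ × 9.8 m/s²) = 1.160×10^8 Pa / 29302 Pa/m = 3958.8 m
= 3.9588 km

3.96 km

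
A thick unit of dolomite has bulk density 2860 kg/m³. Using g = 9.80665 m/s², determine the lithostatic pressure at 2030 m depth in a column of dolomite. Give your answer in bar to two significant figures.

570 bar

dolomite: 2860 kg/m³ × 9.80665 m/s² × 2030 m = 5.694×10^7 Pa = 569.4 bar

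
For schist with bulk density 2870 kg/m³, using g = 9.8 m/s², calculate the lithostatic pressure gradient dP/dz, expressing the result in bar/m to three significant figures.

0.281 bar/m

dP/dz = ρg = 2870 kg/m³ × 9.8 m/s² = 28126 Pa/m
= 28126 Pa/m × (1 bar/m / 1.0000×10^5 Pa/m) = 0.28126 bar/m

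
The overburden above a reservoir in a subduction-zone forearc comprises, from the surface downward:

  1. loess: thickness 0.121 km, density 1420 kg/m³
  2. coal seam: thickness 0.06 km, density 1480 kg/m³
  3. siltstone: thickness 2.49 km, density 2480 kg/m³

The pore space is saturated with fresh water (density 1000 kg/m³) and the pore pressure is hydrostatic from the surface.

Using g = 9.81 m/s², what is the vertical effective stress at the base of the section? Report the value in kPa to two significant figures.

37000 kPa

Overburden (lithostatic) stress σ_v:
loess: 1420 kg/m³ × 9.81 m/s² × 121 m = 1.686×10^6 Pa = 1.686 MPa
coal seam: 1480 kg/m³ × 9.81 m/s² × 60 m = 8.711×10^5 Pa = 0.8711 MPa
siltstone: 2480 kg/m³ × 9.81 m/s² × 2490 m = 6.058×10^7 Pa = 60.58 MPa
Total = 1.686 + 0.8711 + 60.58 = 63.135 MPa
Pore pressure P_p = 1000 kg/m³ × 9.81 m/s² × 2671 m = 2.620×10^7 Pa = 26.20 MPa
Effective stress σ' = σ_v − P_p = 63.14 − 26.20 = 36.933 MPa = 36933 kPa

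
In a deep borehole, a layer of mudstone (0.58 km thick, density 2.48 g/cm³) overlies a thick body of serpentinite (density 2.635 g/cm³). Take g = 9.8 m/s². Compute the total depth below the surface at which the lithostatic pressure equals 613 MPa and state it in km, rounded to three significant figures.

23.8 km

Pressure at base of upper layers: 2480×9.8×580 = 1.410×10^7 Pa = 14.10 MPa
Remaining pressure to be supplied by serpentinite: 6.130×10^8 − 1.410×10^7 = 5.989×10^8 Pa
Additional depth in serpentinite = 5.989×10^8 Pa / (2635 kg/m³ × 9.8 m/s²) = 23193 m
Total depth = 580 m + 23193 m = 23773 m
= 23.773 km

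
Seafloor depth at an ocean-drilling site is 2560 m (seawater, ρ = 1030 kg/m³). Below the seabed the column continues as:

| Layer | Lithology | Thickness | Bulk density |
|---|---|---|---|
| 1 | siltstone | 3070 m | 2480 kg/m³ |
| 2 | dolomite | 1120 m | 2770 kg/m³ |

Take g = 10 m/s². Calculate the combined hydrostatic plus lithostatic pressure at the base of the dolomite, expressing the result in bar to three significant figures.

1340 bar

seawater: 1030 kg/m³ × 10 m/s² × 2560 m = 2.637×10^7 Pa = 263.7 bar
siltstone: 2480 kg/m³ × 10 m/s² × 3070 m = 7.614×10^7 Pa = 761.4 bar
dolomite: 2770 kg/m³ × 10 m/s² × 1120 m = 3.102×10^7 Pa = 310.2 bar
Total = 263.7 + 761.4 + 310.2 = 1335.3 bar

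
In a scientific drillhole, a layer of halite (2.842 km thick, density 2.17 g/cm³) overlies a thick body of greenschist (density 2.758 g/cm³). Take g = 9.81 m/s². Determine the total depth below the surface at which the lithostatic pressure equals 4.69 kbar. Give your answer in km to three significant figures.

Pressure at base of upper layers: 2170×9.81×2842 = 6.050×10^7 Pa = 0.6050 kbar
Remaining pressure to be supplied by greenschist: 4.690×10^8 − 6.050×10^7 = 4.085×10^8 Pa
Additional depth in greenschist = 4.085×10^8 Pa / (2758 kg/m³ × 9.81 m/s²) = 15098 m
Total depth = 2842 m + 15098 m = 17940 m
= 17.940 km

17.9 km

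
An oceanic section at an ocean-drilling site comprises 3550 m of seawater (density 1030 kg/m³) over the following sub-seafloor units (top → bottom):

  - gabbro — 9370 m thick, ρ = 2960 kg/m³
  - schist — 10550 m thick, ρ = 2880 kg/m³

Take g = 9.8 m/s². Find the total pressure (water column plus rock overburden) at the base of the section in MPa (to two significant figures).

seawater: 1030 kg/m³ × 9.8 m/s² × 3550 m = 3.583×10^7 Pa = 35.83 MPa
gabbro: 2960 kg/m³ × 9.8 m/s² × 9370 m = 2.718×10^8 Pa = 271.8 MPa
schist: 2880 kg/m³ × 9.8 m/s² × 10550 m = 2.978×10^8 Pa = 297.8 MPa
Total = 35.83 + 271.8 + 297.8 = 605.40 MPa

610 MPa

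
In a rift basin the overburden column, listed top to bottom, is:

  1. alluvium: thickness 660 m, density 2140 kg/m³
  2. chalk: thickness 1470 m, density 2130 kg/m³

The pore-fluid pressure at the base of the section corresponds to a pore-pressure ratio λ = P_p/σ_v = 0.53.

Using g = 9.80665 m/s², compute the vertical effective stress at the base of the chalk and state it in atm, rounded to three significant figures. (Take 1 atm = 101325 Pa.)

207 atm

Overburden (lithostatic) stress σ_v:
alluvium: 2140 kg/m³ × 9.80665 m/s² × 660 m = 1.385×10^7 Pa = 13.85 MPa
chalk: 2130 kg/m³ × 9.80665 m/s² × 1470 m = 3.071×10^7 Pa = 30.71 MPa
Total = 13.85 + 30.71 = 44.557 MPa
Pore pressure P_p = λ·σ_v = 0.53 × 44.56 MPa = 23.61 MPa
Effective stress σ' = σ_v − P_p = 44.56 − 23.61 = 20.942 MPa = 206.68 atm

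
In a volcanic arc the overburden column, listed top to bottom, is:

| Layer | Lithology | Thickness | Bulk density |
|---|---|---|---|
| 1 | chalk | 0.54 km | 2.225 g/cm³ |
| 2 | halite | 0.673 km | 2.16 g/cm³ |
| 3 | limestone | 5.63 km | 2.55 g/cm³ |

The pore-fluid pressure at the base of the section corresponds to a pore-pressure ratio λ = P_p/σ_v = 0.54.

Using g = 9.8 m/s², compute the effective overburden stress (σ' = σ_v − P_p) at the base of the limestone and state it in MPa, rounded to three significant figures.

Overburden (lithostatic) stress σ_v:
chalk: 2225 kg/m³ × 9.8 m/s² × 540 m = 1.177×10^7 Pa = 11.77 MPa
halite: 2160 kg/m³ × 9.8 m/s² × 673 m = 1.425×10^7 Pa = 14.25 MPa
limestone: 2550 kg/m³ × 9.8 m/s² × 5630 m = 1.407×10^8 Pa = 140.7 MPa
Total = 11.77 + 14.25 + 140.7 = 166.71 MPa
Pore pressure P_p = λ·σ_v = 0.54 × 166.7 MPa = 90.03 MPa
Effective stress σ' = σ_v − P_p = 166.7 − 90.03 = 76.689 MPa

76.7 MPa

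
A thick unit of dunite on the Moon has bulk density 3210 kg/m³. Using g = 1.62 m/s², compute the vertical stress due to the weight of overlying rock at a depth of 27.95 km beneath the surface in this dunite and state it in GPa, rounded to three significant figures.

0.145 GPa

dunite: 3210 kg/m³ × 1.62 m/s² × 27950 m = 1.453×10^8 Pa = 0.1453 GPa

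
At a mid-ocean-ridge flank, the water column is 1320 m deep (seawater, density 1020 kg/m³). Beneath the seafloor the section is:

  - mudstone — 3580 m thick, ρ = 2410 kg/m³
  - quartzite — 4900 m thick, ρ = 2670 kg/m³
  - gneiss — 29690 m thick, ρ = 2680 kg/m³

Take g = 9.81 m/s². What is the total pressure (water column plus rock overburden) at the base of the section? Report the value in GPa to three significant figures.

1.01 GPa

seawater: 1020 kg/m³ × 9.81 m/s² × 1320 m = 1.321×10^7 Pa = 0.01321 GPa
mudstone: 2410 kg/m³ × 9.81 m/s² × 3580 m = 8.464×10^7 Pa = 0.08464 GPa
quartzite: 2670 kg/m³ × 9.81 m/s² × 4900 m = 1.283×10^8 Pa = 0.1283 GPa
gneiss: 2680 kg/m³ × 9.81 m/s² × 29690 m = 7.806×10^8 Pa = 0.7806 GPa
Total = 0.01321 + 0.08464 + 0.1283 + 0.7806 = 1.0068 GPa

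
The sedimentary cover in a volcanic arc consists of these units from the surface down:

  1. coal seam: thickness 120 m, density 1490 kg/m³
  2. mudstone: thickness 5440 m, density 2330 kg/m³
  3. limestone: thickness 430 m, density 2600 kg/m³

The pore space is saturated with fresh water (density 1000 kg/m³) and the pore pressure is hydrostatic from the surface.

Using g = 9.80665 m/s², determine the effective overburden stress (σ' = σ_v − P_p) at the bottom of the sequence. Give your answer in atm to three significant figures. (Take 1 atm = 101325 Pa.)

Overburden (lithostatic) stress σ_v:
coal seam: 1490 kg/m³ × 9.80665 m/s² × 120 m = 1.753×10^6 Pa = 1.753 MPa
mudstone: 2330 kg/m³ × 9.80665 m/s² × 5440 m = 1.243×10^8 Pa = 124.3 MPa
limestone: 2600 kg/m³ × 9.80665 m/s² × 430 m = 1.096×10^7 Pa = 10.96 MPa
Total = 1.753 + 124.3 + 10.96 = 137.02 MPa
Pore pressure P_p = 1000 kg/m³ × 9.80665 m/s² × 5990 m = 5.874×10^7 Pa = 58.74 MPa
Effective stress σ' = σ_v − P_p = 137.0 − 58.74 = 78.277 MPa = 772.53 atm

773 atm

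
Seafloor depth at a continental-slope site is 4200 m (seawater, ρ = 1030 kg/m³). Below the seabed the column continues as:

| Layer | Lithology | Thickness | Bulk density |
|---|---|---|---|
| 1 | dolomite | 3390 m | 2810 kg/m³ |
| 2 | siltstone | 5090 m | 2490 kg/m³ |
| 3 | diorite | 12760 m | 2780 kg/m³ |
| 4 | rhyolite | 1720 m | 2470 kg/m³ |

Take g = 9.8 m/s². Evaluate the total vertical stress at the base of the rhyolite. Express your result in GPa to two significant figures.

seawater: 1030 kg/m³ × 9.8 m/s² × 4200 m = 4.239×10^7 Pa = 0.04239 GPa
dolomite: 2810 kg/m³ × 9.8 m/s² × 3390 m = 9.335×10^7 Pa = 0.09335 GPa
siltstone: 2490 kg/m³ × 9.8 m/s² × 5090 m = 1.242×10^8 Pa = 0.1242 GPa
diorite: 2780 kg/m³ × 9.8 m/s² × 12760 m = 3.476×10^8 Pa = 0.3476 GPa
rhyolite: 2470 kg/m³ × 9.8 m/s² × 1720 m = 4.163×10^7 Pa = 0.04163 GPa
Total = 0.04239 + 0.09335 + 0.1242 + 0.3476 + 0.04163 = 0.64922 GPa

0.65 GPa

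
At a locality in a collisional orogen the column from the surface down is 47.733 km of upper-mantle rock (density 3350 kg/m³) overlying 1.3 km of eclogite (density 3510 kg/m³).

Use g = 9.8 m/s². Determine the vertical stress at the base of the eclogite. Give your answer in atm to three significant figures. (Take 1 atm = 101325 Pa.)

upper-mantle rock: 3350 kg/m³ × 9.8 m/s² × 47733 m = 1.567×10^9 Pa = 15466 atm
eclogite: 3510 kg/m³ × 9.8 m/s² × 1300 m = 4.472×10^7 Pa = 441.3 atm
Total = 15466 + 441.3 = 15907 atm

15900 atm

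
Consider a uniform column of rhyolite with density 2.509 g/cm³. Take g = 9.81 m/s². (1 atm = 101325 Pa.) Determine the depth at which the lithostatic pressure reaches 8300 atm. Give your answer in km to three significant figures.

h = P/(ρg) = 8300 atm / (2509 kg/m³ × 9.81 m/s²) = 8.410×10^8 Pa / 24613 Pa/m = 34168 m
= 34.168 km

34.2 km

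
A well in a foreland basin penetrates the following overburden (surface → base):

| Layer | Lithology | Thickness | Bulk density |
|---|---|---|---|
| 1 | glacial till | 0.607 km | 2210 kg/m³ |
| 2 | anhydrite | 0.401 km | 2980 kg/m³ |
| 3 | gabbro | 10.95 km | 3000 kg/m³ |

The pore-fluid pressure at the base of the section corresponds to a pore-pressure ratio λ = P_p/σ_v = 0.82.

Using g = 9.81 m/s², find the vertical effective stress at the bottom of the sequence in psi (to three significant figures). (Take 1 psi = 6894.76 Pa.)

Overburden (lithostatic) stress σ_v:
glacial till: 2210 kg/m³ × 9.81 m/s² × 607 m = 1.316×10^7 Pa = 13.16 MPa
anhydrite: 2980 kg/m³ × 9.81 m/s² × 401 m = 1.172×10^7 Pa = 11.72 MPa
gabbro: 3000 kg/m³ × 9.81 m/s² × 10950 m = 3.223×10^8 Pa = 322.3 MPa
Total = 13.16 + 11.72 + 322.3 = 347.14 MPa
Pore pressure P_p = λ·σ_v = 0.82 × 347.1 MPa = 284.7 MPa
Effective stress σ' = σ_v − P_p = 347.1 − 284.7 = 62.485 MPa = 9062.7 psi

9060 psi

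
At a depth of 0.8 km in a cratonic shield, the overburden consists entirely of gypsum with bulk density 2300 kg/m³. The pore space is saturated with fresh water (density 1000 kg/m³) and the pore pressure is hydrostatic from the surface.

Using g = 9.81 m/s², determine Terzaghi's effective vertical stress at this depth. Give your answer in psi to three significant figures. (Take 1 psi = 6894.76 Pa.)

1480 psi

Overburden (lithostatic) stress σ_v:
gypsum: 2300 kg/m³ × 9.81 m/s² × 800 m = 1.805×10^7 Pa = 18.05 MPa
Pore pressure P_p = 1000 kg/m³ × 9.81 m/s² × 800 m = 7.848×10^6 Pa = 7.848 MPa
Effective stress σ' = σ_v − P_p = 18.05 − 7.848 = 10.202 MPa = 1479.7 psi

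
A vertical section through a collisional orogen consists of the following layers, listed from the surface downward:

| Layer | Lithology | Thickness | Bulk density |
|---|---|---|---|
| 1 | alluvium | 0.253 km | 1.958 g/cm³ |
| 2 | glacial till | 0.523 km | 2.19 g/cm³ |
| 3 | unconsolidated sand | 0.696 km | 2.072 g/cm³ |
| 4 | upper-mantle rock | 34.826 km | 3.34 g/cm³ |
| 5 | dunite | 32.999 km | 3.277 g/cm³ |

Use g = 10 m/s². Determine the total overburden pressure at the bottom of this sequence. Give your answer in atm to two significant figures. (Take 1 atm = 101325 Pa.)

22000 atm

alluvium: 1958 kg/m³ × 10 m/s² × 253 m = 4.954×10^6 Pa = 48.89 atm
glacial till: 2190 kg/m³ × 10 m/s² × 523 m = 1.145×10^7 Pa = 113.0 atm
unconsolidated sand: 2072 kg/m³ × 10 m/s² × 696 m = 1.442×10^7 Pa = 142.3 atm
upper-mantle rock: 3340 kg/m³ × 10 m/s² × 34826 m = 1.163×10^9 Pa = 11480 atm
dunite: 3277 kg/m³ × 10 m/s² × 32999 m = 1.081×10^9 Pa = 10672 atm
Total = 48.89 + 113.0 + 142.3 + 11480 + 10672 = 22456 atm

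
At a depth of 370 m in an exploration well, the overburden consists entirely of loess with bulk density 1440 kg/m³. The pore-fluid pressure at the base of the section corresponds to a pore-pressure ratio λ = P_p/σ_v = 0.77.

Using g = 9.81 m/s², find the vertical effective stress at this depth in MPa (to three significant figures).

Overburden (lithostatic) stress σ_v:
loess: 1440 kg/m³ × 9.81 m/s² × 370 m = 5.227×10^6 Pa = 5.227 MPa
Pore pressure P_p = λ·σ_v = 0.77 × 5.227 MPa = 4.025 MPa
Effective stress σ' = σ_v − P_p = 5.227 − 4.025 = 1.2022 MPa

1.20 MPa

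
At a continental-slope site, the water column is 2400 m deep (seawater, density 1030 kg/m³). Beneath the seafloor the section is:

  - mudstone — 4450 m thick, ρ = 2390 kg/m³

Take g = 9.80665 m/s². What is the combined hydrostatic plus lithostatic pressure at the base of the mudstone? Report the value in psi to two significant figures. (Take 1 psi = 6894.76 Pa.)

seawater: 1030 kg/m³ × 9.80665 m/s² × 2400 m = 2.424×10^7 Pa = 3516 psi
mudstone: 2390 kg/m³ × 9.80665 m/s² × 4450 m = 1.043×10^8 Pa = 15127 psi
Total = 3516 + 15127 = 18643 psi

19000 psi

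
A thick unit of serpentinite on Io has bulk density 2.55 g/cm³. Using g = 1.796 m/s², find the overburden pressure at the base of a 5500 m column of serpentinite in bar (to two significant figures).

serpentinite: 2550 kg/m³ × 1.796 m/s² × 5500 m = 2.519×10^7 Pa = 251.9 bar

250 bar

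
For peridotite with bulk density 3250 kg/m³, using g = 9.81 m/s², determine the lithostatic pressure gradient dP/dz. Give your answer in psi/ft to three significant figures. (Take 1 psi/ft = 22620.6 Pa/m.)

dP/dz = ρg = 3250 kg/m³ × 9.81 m/s² = 31882 Pa/m
= 31882 Pa/m × (1 psi/ft / 22621 Pa/m) = 1.4094 psi/ft

1.41 psi/ft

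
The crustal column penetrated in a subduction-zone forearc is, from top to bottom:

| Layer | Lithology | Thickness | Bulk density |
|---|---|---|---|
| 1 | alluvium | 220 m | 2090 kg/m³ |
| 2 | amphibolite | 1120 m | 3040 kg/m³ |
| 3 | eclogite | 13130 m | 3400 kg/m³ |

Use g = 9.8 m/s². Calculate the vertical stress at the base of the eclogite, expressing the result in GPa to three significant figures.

0.475 GPa

alluvium: 2090 kg/m³ × 9.8 m/s² × 220 m = 4.506×10^6 Pa = 4.506×10^-3 GPa
amphibolite: 3040 kg/m³ × 9.8 m/s² × 1120 m = 3.337×10^7 Pa = 0.03337 GPa
eclogite: 3400 kg/m³ × 9.8 m/s² × 13130 m = 4.375×10^8 Pa = 0.4375 GPa
Total = 4.506×10^-3 + 0.03337 + 0.4375 = 0.47536 GPa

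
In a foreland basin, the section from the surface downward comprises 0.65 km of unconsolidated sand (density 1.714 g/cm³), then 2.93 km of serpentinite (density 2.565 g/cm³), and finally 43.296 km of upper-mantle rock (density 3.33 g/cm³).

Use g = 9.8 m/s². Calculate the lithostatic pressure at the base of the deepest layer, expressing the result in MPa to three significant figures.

1500 MPa

unconsolidated sand: 1714 kg/m³ × 9.8 m/s² × 650 m = 1.092×10^7 Pa = 10.92 MPa
serpentinite: 2565 kg/m³ × 9.8 m/s² × 2930 m = 7.365×10^7 Pa = 73.65 MPa
upper-mantle rock: 3330 kg/m³ × 9.8 m/s² × 43296 m = 1.413×10^9 Pa = 1413 MPa
Total = 10.92 + 73.65 + 1413 = 1497.5 MPa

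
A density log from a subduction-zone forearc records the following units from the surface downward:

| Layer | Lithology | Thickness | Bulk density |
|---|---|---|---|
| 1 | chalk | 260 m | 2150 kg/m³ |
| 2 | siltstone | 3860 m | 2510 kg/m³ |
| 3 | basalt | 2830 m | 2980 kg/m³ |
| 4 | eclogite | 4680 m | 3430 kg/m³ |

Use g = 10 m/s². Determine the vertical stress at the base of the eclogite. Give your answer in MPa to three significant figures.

347 MPa

chalk: 2150 kg/m³ × 10 m/s² × 260 m = 5.590×10^6 Pa = 5.590 MPa
siltstone: 2510 kg/m³ × 10 m/s² × 3860 m = 9.689×10^7 Pa = 96.89 MPa
basalt: 2980 kg/m³ × 10 m/s² × 2830 m = 8.433×10^7 Pa = 84.33 MPa
eclogite: 3430 kg/m³ × 10 m/s² × 4680 m = 1.605×10^8 Pa = 160.5 MPa
Total = 5.590 + 96.89 + 84.33 + 160.5 = 347.33 MPa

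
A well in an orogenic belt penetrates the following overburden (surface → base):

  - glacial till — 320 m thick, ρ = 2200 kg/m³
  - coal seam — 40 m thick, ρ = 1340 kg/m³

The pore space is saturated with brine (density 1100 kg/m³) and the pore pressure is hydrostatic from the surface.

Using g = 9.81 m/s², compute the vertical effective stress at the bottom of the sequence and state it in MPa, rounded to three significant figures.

3.55 MPa

Overburden (lithostatic) stress σ_v:
glacial till: 2200 kg/m³ × 9.81 m/s² × 320 m = 6.906×10^6 Pa = 6.906 MPa
coal seam: 1340 kg/m³ × 9.81 m/s² × 40 m = 5.258×10^5 Pa = 0.5258 MPa
Total = 6.906 + 0.5258 = 7.4321 MPa
Pore pressure P_p = 1100 kg/m³ × 9.81 m/s² × 360 m = 3.885×10^6 Pa = 3.885 MPa
Effective stress σ' = σ_v − P_p = 7.432 − 3.885 = 3.5473 MPa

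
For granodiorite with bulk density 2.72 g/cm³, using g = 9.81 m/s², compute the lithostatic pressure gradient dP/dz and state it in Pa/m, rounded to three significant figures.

dP/dz = ρg = 2720 kg/m³ × 9.81 m/s² = 26683 Pa/m

26700 Pa/m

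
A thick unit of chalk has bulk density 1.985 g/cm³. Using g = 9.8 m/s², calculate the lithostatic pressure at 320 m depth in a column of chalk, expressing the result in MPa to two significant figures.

6.2 MPa

chalk: 1985 kg/m³ × 9.8 m/s² × 320 m = 6.225×10^6 Pa = 6.225 MPa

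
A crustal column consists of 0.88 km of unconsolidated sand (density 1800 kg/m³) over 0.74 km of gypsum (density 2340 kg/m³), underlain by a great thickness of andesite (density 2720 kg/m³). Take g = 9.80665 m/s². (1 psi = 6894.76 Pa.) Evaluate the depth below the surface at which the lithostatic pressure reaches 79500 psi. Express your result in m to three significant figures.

Pressure at base of upper layers: 1800×9.80665×880 + 2340×9.80665×740 = 3.251×10^7 Pa = 4716 psi
Remaining pressure to be supplied by andesite: 5.481×10^8 − 3.251×10^7 = 5.156×10^8 Pa
Additional depth in andesite = 5.156×10^8 Pa / (2720 kg/m³ × 9.80665 m/s²) = 19330 m
Total depth = 1620 m + 19330 m = 20950 m

21000 m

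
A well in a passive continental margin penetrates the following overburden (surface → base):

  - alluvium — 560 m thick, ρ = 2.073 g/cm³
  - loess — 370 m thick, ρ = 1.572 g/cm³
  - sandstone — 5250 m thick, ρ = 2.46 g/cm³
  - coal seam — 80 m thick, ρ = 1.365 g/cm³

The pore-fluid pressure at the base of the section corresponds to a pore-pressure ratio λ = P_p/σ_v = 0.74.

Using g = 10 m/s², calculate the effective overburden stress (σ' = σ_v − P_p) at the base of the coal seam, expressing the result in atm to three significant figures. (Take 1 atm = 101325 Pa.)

379 atm

Overburden (lithostatic) stress σ_v:
alluvium: 2073 kg/m³ × 10 m/s² × 560 m = 1.161×10^7 Pa = 11.61 MPa
loess: 1572 kg/m³ × 10 m/s² × 370 m = 5.816×10^6 Pa = 5.816 MPa
sandstone: 2460 kg/m³ × 10 m/s² × 5250 m = 1.292×10^8 Pa = 129.2 MPa
coal seam: 1365 kg/m³ × 10 m/s² × 80 m = 1.092×10^6 Pa = 1.092 MPa
Total = 11.61 + 5.816 + 129.2 + 1.092 = 147.67 MPa
Pore pressure P_p = λ·σ_v = 0.74 × 147.7 MPa = 109.3 MPa
Effective stress σ' = σ_v − P_p = 147.7 − 109.3 = 38.393 MPa = 378.91 atm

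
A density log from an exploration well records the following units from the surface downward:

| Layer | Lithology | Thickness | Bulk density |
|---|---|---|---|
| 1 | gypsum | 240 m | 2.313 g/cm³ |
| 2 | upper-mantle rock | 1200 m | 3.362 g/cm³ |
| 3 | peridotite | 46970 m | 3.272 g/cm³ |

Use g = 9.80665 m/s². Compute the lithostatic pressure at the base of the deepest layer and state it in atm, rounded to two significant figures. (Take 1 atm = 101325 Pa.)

gypsum: 2313 kg/m³ × 9.80665 m/s² × 240 m = 5.444×10^6 Pa = 53.73 atm
upper-mantle rock: 3362 kg/m³ × 9.80665 m/s² × 1200 m = 3.956×10^7 Pa = 390.5 atm
peridotite: 3272 kg/m³ × 9.80665 m/s² × 46970 m = 1.507×10^9 Pa = 14874 atm
Total = 53.73 + 390.5 + 14874 = 15319 atm

15000 atm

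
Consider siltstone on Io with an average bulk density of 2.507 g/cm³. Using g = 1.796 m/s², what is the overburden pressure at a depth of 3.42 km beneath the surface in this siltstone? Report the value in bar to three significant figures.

154 bar

siltstone: 2507 kg/m³ × 1.796 m/s² × 3420 m = 1.540×10^7 Pa = 154.0 bar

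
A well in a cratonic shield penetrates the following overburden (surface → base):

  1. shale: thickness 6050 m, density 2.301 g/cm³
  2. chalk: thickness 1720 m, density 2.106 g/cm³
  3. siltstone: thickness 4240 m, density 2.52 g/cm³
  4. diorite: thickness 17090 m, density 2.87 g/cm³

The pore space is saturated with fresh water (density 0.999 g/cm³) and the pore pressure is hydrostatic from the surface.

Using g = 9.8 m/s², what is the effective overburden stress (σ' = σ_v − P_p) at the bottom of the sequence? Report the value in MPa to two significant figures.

Overburden (lithostatic) stress σ_v:
shale: 2301 kg/m³ × 9.8 m/s² × 6050 m = 1.364×10^8 Pa = 136.4 MPa
chalk: 2106 kg/m³ × 9.8 m/s² × 1720 m = 3.550×10^7 Pa = 35.50 MPa
siltstone: 2520 kg/m³ × 9.8 m/s² × 4240 m = 1.047×10^8 Pa = 104.7 MPa
diorite: 2870 kg/m³ × 9.8 m/s² × 17090 m = 4.807×10^8 Pa = 480.7 MPa
Total = 136.4 + 35.50 + 104.7 + 480.7 = 757.31 MPa
Pore pressure P_p = 999 kg/m³ × 9.8 m/s² × 29100 m = 2.849×10^8 Pa = 284.9 MPa
Effective stress σ' = σ_v − P_p = 757.3 − 284.9 = 472.41 MPa

470 MPa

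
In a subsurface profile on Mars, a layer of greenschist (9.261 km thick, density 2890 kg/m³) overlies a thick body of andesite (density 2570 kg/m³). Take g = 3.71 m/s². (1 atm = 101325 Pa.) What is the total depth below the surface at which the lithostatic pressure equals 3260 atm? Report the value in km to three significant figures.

Pressure at base of upper layers: 2890×3.71×9261 = 9.930×10^7 Pa = 980.0 atm
Remaining pressure to be supplied by andesite: 3.303×10^8 − 9.930×10^7 = 2.310×10^8 Pa
Additional depth in andesite = 2.310×10^8 Pa / (2570 kg/m³ × 3.71 m/s²) = 24230 m
Total depth = 9261 m + 24230 m = 33491 m
= 33.491 km

33.5 km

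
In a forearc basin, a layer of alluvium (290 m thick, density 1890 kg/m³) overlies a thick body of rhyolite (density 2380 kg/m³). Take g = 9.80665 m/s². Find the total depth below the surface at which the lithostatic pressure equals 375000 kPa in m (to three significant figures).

16100 m

Pressure at base of upper layers: 1890×9.80665×290 = 5.375×10^6 Pa = 5375 kPa
Remaining pressure to be supplied by rhyolite: 3.750×10^8 − 5.375×10^6 = 3.696×10^8 Pa
Additional depth in rhyolite = 3.696×10^8 Pa / (2380 kg/m³ × 9.80665 m/s²) = 15837 m
Total depth = 290 m + 15837 m = 16127 m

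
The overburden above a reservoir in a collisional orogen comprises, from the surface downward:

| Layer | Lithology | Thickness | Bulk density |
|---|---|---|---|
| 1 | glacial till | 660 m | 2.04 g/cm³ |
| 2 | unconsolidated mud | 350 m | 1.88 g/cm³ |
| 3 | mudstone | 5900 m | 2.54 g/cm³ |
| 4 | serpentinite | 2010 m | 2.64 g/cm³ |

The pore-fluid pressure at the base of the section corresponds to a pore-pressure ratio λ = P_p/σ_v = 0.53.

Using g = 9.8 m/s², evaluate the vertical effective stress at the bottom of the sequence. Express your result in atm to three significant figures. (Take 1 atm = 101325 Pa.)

Overburden (lithostatic) stress σ_v:
glacial till: 2040 kg/m³ × 9.8 m/s² × 660 m = 1.319×10^7 Pa = 13.19 MPa
unconsolidated mud: 1880 kg/m³ × 9.8 m/s² × 350 m = 6.448×10^6 Pa = 6.448 MPa
mudstone: 2540 kg/m³ × 9.8 m/s² × 5900 m = 1.469×10^8 Pa = 146.9 MPa
serpentinite: 2640 kg/m³ × 9.8 m/s² × 2010 m = 5.200×10^7 Pa = 52.00 MPa
Total = 13.19 + 6.448 + 146.9 + 52.00 = 218.51 MPa
Pore pressure P_p = λ·σ_v = 0.53 × 218.5 MPa = 115.8 MPa
Effective stress σ' = σ_v − P_p = 218.5 − 115.8 = 102.70 MPa = 1013.6 atm

1010 atm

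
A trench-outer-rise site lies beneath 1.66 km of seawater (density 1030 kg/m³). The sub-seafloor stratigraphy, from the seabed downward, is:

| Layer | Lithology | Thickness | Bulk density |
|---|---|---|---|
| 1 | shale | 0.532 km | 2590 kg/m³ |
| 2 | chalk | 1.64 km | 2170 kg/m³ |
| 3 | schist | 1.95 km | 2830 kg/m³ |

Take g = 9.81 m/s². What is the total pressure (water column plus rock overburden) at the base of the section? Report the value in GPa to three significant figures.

seawater: 1030 kg/m³ × 9.81 m/s² × 1660 m = 1.677×10^7 Pa = 0.01677 GPa
shale: 2590 kg/m³ × 9.81 m/s² × 532 m = 1.352×10^7 Pa = 0.01352 GPa
chalk: 2170 kg/m³ × 9.81 m/s² × 1640 m = 3.491×10^7 Pa = 0.03491 GPa
schist: 2830 kg/m³ × 9.81 m/s² × 1950 m = 5.414×10^7 Pa = 0.05414 GPa
Total = 0.01677 + 0.01352 + 0.03491 + 0.05414 = 0.11934 GPa

0.119 GPa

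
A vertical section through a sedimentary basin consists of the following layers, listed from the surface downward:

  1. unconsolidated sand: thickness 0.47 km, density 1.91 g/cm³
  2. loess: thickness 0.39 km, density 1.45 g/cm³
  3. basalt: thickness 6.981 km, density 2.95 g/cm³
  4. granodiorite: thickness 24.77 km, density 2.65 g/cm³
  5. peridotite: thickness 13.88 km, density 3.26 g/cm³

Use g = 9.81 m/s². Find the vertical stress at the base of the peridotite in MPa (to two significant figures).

unconsolidated sand: 1910 kg/m³ × 9.81 m/s² × 470 m = 8.806×10^6 Pa = 8.806 MPa
loess: 1450 kg/m³ × 9.81 m/s² × 390 m = 5.548×10^6 Pa = 5.548 MPa
basalt: 2950 kg/m³ × 9.81 m/s² × 6981 m = 2.020×10^8 Pa = 202.0 MPa
granodiorite: 2650 kg/m³ × 9.81 m/s² × 24770 m = 6.439×10^8 Pa = 643.9 MPa
peridotite: 3260 kg/m³ × 9.81 m/s² × 13880 m = 4.439×10^8 Pa = 443.9 MPa
Total = 8.806 + 5.548 + 202.0 + 643.9 + 443.9 = 1304.2 MPa

1300 MPa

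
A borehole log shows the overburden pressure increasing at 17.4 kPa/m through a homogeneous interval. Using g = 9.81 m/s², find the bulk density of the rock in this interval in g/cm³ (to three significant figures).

ρ = (dP/dz)/g = 17.4 kPa/m / 9.81 m/s² = 17400 Pa/m / 9.81 m/s² = 1773.7 kg/m³
= 1.774 g/cm³

1.77 g/cm³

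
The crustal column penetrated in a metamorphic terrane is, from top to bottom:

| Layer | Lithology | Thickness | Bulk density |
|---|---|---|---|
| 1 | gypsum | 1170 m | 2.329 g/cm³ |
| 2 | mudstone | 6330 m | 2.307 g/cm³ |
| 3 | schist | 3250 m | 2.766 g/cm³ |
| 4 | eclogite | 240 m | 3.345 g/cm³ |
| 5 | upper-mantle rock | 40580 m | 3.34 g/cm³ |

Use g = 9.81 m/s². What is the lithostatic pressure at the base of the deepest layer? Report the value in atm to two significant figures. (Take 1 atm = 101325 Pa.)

16000 atm

gypsum: 2329 kg/m³ × 9.81 m/s² × 1170 m = 2.673×10^7 Pa = 263.8 atm
mudstone: 2307 kg/m³ × 9.81 m/s² × 6330 m = 1.433×10^8 Pa = 1414 atm
schist: 2766 kg/m³ × 9.81 m/s² × 3250 m = 8.819×10^7 Pa = 870.3 atm
eclogite: 3345 kg/m³ × 9.81 m/s² × 240 m = 7.875×10^6 Pa = 77.72 atm
upper-mantle rock: 3340 kg/m³ × 9.81 m/s² × 40580 m = 1.330×10^9 Pa = 13122 atm
Total = 263.8 + 1414 + 870.3 + 77.72 + 13122 = 15748 atm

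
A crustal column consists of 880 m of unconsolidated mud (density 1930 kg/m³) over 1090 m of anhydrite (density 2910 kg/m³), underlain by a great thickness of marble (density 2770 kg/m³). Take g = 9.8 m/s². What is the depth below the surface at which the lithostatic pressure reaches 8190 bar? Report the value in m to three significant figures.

Pressure at base of upper layers: 1930×9.8×880 + 2910×9.8×1090 = 4.773×10^7 Pa = 477.3 bar
Remaining pressure to be supplied by marble: 8.190×10^8 − 4.773×10^7 = 7.713×10^8 Pa
Additional depth in marble = 7.713×10^8 Pa / (2770 kg/m³ × 9.8 m/s²) = 28412 m
Total depth = 1970 m + 28412 m = 30382 m

30400 m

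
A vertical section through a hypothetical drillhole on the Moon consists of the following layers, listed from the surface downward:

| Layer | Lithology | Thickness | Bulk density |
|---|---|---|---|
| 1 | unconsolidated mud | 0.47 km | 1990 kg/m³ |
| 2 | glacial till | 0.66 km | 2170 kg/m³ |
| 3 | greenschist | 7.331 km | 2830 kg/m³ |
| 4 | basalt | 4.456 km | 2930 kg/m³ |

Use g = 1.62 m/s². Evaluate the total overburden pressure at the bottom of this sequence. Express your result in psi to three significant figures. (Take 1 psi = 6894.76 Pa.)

unconsolidated mud: 1990 kg/m³ × 1.62 m/s² × 470 m = 1.515×10^6 Pa = 219.8 psi
glacial till: 2170 kg/m³ × 1.62 m/s² × 660 m = 2.320×10^6 Pa = 336.5 psi
greenschist: 2830 kg/m³ × 1.62 m/s² × 7331 m = 3.361×10^7 Pa = 4875 psi
basalt: 2930 kg/m³ × 1.62 m/s² × 4456 m = 2.115×10^7 Pa = 3068 psi
Total = 219.8 + 336.5 + 4875 + 3068 = 8498.6 psi

8500 psi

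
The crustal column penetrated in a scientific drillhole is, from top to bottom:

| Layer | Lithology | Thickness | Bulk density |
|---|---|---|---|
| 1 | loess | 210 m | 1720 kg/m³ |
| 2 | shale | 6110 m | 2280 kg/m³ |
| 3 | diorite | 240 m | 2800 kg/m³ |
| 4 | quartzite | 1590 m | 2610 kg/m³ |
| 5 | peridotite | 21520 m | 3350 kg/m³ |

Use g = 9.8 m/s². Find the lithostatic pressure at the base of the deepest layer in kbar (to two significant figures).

8.9 kbar

loess: 1720 kg/m³ × 9.8 m/s² × 210 m = 3.540×10^6 Pa = 0.03540 kbar
shale: 2280 kg/m³ × 9.8 m/s² × 6110 m = 1.365×10^8 Pa = 1.365 kbar
diorite: 2800 kg/m³ × 9.8 m/s² × 240 m = 6.586×10^6 Pa = 0.06586 kbar
quartzite: 2610 kg/m³ × 9.8 m/s² × 1590 m = 4.067×10^7 Pa = 0.4067 kbar
peridotite: 3350 kg/m³ × 9.8 m/s² × 21520 m = 7.065×10^8 Pa = 7.065 kbar
Total = 0.03540 + 1.365 + 0.06586 + 0.4067 + 7.065 = 8.9382 kbar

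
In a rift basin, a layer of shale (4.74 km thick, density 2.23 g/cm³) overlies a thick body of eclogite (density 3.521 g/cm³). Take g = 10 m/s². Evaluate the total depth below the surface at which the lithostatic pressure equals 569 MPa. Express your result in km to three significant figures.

17.9 km

Pressure at base of upper layers: 2230×10×4740 = 1.057×10^8 Pa = 105.7 MPa
Remaining pressure to be supplied by eclogite: 5.690×10^8 − 1.057×10^8 = 4.633×10^8 Pa
Additional depth in eclogite = 4.633×10^8 Pa / (3521 kg/m³ × 10 m/s²) = 13158 m
Total depth = 4740 m + 13158 m = 17898 m
= 17.898 km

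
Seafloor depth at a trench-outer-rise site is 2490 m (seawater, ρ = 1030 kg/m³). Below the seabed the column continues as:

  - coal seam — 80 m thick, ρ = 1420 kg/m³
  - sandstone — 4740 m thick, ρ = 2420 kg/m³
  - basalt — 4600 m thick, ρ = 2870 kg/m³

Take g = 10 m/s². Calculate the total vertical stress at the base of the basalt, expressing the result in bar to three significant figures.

seawater: 1030 kg/m³ × 10 m/s² × 2490 m = 2.565×10^7 Pa = 256.5 bar
coal seam: 1420 kg/m³ × 10 m/s² × 80 m = 1.136×10^6 Pa = 11.36 bar
sandstone: 2420 kg/m³ × 10 m/s² × 4740 m = 1.147×10^8 Pa = 1147 bar
basalt: 2870 kg/m³ × 10 m/s² × 4600 m = 1.320×10^8 Pa = 1320 bar
Total = 256.5 + 11.36 + 1147 + 1320 = 2735.1 bar

2740 bar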